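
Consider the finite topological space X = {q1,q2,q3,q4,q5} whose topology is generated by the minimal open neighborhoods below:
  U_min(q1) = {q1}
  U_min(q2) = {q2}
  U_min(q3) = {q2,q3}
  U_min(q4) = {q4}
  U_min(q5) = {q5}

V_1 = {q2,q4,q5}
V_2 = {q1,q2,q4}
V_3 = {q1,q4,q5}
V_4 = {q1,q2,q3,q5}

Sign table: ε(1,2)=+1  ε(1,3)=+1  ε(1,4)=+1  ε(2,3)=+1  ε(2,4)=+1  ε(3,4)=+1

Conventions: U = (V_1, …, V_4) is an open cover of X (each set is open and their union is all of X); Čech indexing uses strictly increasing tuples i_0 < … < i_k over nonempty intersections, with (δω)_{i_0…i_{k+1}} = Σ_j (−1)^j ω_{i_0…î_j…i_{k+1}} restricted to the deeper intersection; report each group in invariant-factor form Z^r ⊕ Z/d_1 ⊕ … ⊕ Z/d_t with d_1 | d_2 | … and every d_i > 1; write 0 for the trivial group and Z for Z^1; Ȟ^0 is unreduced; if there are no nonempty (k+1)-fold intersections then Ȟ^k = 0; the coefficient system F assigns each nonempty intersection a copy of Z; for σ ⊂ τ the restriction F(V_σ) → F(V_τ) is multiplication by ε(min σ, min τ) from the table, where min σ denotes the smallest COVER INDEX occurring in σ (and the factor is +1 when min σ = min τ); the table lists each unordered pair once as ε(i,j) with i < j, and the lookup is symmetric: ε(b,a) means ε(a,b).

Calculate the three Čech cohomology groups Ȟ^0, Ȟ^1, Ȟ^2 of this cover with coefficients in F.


Ȟ^0 ≅ Z, Ȟ^1 ≅ 0, Ȟ^2 ≅ Z

nonempty intersections:
  V12={q2,q4} V13={q4,q5} V14={q2,q5} V23={q1,q4} V24={q1,q2} V34={q1,q5}
  V123={q4} V124={q2} V134={q5} V234={q1}
C dims 4,6,4; δ0: rk 3, SNF 1^3; δ1: rk 3, SNF 1^3
Ȟ^0: (4−3)−0=1 ⇒ Z
Ȟ^1: (6−3)−3=0 ⇒ 0
Ȟ^2: (4−0)−3=1 ⇒ Z


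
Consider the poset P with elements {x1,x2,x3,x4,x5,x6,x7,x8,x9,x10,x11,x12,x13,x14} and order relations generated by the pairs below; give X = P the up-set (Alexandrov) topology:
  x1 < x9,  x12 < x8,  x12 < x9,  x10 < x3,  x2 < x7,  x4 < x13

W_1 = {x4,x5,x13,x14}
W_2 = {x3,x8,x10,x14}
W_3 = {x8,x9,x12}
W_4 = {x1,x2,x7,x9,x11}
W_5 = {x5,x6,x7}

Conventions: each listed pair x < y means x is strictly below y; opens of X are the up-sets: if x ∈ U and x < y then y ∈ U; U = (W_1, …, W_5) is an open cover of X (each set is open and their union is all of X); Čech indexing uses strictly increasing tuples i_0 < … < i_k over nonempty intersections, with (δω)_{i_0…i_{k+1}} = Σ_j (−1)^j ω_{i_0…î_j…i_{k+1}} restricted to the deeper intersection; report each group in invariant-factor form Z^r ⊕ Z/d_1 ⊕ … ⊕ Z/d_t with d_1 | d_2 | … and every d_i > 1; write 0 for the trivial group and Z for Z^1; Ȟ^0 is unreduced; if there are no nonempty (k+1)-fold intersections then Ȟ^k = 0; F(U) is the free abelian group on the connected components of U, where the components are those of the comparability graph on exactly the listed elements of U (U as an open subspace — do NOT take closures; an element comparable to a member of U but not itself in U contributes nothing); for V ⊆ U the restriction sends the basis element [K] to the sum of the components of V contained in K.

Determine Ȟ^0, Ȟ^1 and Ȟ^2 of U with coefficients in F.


intersection data:
  W12={x14} W15={x5} W23={x8} W34={x9} W45={x7}
components per intersection:
  W1: {x4,x13} {x5} {x14}
  W2: {x3,x10} {x8} {x14}
  W3: {x8,x9,x12}
  W4: {x1,x9} {x2,x7} {x11}
  W5: {x5} {x6} {x7}
  W12: {x14}
  W15: {x5}
  W23: {x8}
  W34: {x9}
  W45: {x7}
C dims 13,5; δ0: rk 5, SNF 1^5
Ȟ^0 = (13 − 5) − 0 = 8, so Ȟ^0 ≅ Z^8
Ȟ^1 = (5 − 0) − 5 = 0, so Ȟ^1 ≅ 0
Ȟ^2 = (0 − 0) − 0 = 0, so Ȟ^2 ≅ 0

Ȟ^0 ≅ Z^8; Ȟ^1 ≅ 0; Ȟ^2 ≅ 0


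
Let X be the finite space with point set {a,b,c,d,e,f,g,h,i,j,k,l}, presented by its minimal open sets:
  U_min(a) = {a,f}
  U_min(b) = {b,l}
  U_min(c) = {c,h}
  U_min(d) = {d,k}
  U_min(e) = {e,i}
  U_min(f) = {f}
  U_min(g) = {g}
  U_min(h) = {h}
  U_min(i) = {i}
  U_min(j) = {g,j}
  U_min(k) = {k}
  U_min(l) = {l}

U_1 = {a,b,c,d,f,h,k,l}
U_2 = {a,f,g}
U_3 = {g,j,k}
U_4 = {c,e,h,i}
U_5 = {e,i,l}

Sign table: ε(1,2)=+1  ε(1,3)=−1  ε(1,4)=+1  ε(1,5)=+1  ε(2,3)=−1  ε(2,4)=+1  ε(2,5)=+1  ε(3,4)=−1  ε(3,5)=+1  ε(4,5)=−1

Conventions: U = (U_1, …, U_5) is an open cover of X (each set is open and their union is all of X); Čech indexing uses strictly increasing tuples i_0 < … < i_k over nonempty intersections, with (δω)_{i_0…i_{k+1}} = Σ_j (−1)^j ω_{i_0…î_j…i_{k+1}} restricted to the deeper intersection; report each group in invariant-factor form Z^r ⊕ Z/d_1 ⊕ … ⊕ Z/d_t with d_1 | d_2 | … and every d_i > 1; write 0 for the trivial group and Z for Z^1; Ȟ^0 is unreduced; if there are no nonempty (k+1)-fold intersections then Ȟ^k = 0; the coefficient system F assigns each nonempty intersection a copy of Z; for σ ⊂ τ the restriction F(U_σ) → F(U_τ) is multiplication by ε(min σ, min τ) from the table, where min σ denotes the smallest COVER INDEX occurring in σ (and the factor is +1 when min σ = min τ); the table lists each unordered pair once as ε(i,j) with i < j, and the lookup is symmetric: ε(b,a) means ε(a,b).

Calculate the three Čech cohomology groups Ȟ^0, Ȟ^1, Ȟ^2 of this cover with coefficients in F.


Ȟ^0 ≅ 0,  Ȟ^1 ≅ Z ⊕ Z/2,  Ȟ^2 ≅ 0

nerve simplices:
  U12={a,f} U13={k} U14={c,h} U15={l} U23={g} U45={e,i}
C dims 5,6; δ0: rk 5, SNF 1^4·2
degree 0: 5−5−0 = 0 → Ȟ^0 ≅ 0
degree 1: 6−0−5 = 1 plus torsion [2] → Ȟ^1 ≅ Z ⊕ Z/2
degree 2: 0−0−0 = 0 → Ȟ^2 ≅ 0


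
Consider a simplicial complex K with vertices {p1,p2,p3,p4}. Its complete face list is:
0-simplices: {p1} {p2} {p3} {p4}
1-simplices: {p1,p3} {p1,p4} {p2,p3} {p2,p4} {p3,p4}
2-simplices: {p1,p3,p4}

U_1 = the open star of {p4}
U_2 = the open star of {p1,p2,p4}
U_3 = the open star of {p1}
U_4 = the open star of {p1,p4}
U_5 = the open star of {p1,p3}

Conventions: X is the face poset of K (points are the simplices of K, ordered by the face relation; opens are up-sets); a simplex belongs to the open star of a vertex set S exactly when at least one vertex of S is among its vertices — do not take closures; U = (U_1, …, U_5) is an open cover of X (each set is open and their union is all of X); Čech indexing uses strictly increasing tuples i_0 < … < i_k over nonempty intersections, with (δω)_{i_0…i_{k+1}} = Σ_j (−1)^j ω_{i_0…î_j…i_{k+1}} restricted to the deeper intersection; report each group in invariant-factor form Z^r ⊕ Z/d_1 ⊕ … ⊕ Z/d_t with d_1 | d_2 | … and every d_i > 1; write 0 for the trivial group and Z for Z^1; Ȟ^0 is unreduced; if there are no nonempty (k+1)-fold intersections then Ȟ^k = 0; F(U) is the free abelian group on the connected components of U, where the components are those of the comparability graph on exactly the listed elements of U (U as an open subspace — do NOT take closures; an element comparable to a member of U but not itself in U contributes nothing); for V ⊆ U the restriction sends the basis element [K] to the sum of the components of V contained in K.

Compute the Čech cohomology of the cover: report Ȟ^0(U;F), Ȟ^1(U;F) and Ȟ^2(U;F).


Ȟ^0(U;F) ≅ Z,  Ȟ^1(U;F) ≅ Z,  Ȟ^2(U;F) ≅ 0

cover nerve:
  U1={{p4},{p1,p4},{p2,p4},{p3,p4},{p1,p3,p4}} U2={{p1},{p2},{p4},{p1,p3},{p1,p4},{p2,p3},{p2,p4},{p3,p4},{p1,p3,p4}} U3={{p1},{p1,p3},{p1,p4},{p1,p3,p4}} U4={{p1},{p4},{p1,p3},{p1,p4},{p2,p4},{p3,p4},{p1,p3,p4}} U5={{p1},{p3},{p1,p3},{p1,p4},{p2,p3},{p3,p4},{p1,p3,p4}}
  U12={{p4},{p1,p4},{p2,p4},{p3,p4},{p1,p3,p4}} U13={{p1,p4},{p1,p3,p4}} U14={{p4},{p1,p4},{p2,p4},{p3,p4},{p1,p3,p4}} U15={{p1,p4},{p3,p4},{p1,p3,p4}} U23={{p1},{p1,p3},{p1,p4},{p1,p3,p4}} U24={{p1},{p4},{p1,p3},{p1,p4},{p2,p4},{p3,p4},{p1,p3,p4}} U25={{p1},{p1,p3},{p1,p4},{p2,p3},{p3,p4},{p1,p3,p4}} U34={{p1},{p1,p3},{p1,p4},{p1,p3,p4}} U35={{p1},{p1,p3},{p1,p4},{p1,p3,p4}} U45={{p1},{p1,p3},{p1,p4},{p3,p4},{p1,p3,p4}}
  U123={{p1,p4},{p1,p3,p4}} U124={{p4},{p1,p4},{p2,p4},{p3,p4},{p1,p3,p4}} U125={{p1,p4},{p3,p4},{p1,p3,p4}} U134={{p1,p4},{p1,p3,p4}} U135={{p1,p4},{p1,p3,p4}} U145={{p1,p4},{p3,p4},{p1,p3,p4}} U234={{p1},{p1,p3},{p1,p4},{p1,p3,p4}} U235={{p1},{p1,p3},{p1,p4},{p1,p3,p4}} U245={{p1},{p1,p3},{p1,p4},{p3,p4},{p1,p3,p4}} U345={{p1},{p1,p3},{p1,p4},{p1,p3,p4}}
  U1234={{p1,p4},{p1,p3,p4}} U1235={{p1,p4},{p1,p3,p4}} U1245={{p1,p4},{p3,p4},{p1,p3,p4}} U1345={{p1,p4},{p1,p3,p4}} U2345={{p1},{p1,p3},{p1,p4},{p1,p3,p4}}
  U12345={{p1,p4},{p1,p3,p4}}
components per intersection:
  U1: {{p4},{p1,p4},{p2,p4},{p3,p4},{p1,p3,p4}}
  U2: {{p1},{p2},{p4},{p1,p3},{p1,p4},{p2,p3},{p2,p4},{p3,p4},{p1,p3,p4}}
  U3: {{p1},{p1,p3},{p1,p4},{p1,p3,p4}}
  U4: {{p1},{p4},{p1,p3},{p1,p4},{p2,p4},{p3,p4},{p1,p3,p4}}
  U5: {{p1},{p3},{p1,p3},{p1,p4},{p2,p3},{p3,p4},{p1,p3,p4}}
  U12: {{p4},{p1,p4},{p2,p4},{p3,p4},{p1,p3,p4}}
  U13: {{p1,p4},{p1,p3,p4}}
  U14: {{p4},{p1,p4},{p2,p4},{p3,p4},{p1,p3,p4}}
  U15: {{p1,p4},{p3,p4},{p1,p3,p4}}
  U23: {{p1},{p1,p3},{p1,p4},{p1,p3,p4}}
  U24: {{p1},{p4},{p1,p3},{p1,p4},{p2,p4},{p3,p4},{p1,p3,p4}}
  U25: {{p1},{p1,p3},{p1,p4},{p3,p4},{p1,p3,p4}} {{p2,p3}}
  U34: {{p1},{p1,p3},{p1,p4},{p1,p3,p4}}
  U35: {{p1},{p1,p3},{p1,p4},{p1,p3,p4}}
  U45: {{p1},{p1,p3},{p1,p4},{p3,p4},{p1,p3,p4}}
  U123: {{p1,p4},{p1,p3,p4}}
  U124: {{p4},{p1,p4},{p2,p4},{p3,p4},{p1,p3,p4}}
  U125: {{p1,p4},{p3,p4},{p1,p3,p4}}
  U134: {{p1,p4},{p1,p3,p4}}
  U135: {{p1,p4},{p1,p3,p4}}
  U145: {{p1,p4},{p3,p4},{p1,p3,p4}}
  U234: {{p1},{p1,p3},{p1,p4},{p1,p3,p4}}
  U235: {{p1},{p1,p3},{p1,p4},{p1,p3,p4}}
  U245: {{p1},{p1,p3},{p1,p4},{p3,p4},{p1,p3,p4}}
  U345: {{p1},{p1,p3},{p1,p4},{p1,p3,p4}}
  U1234: {{p1,p4},{p1,p3,p4}}
  U1235: {{p1,p4},{p1,p3,p4}}
  U1245: {{p1,p4},{p3,p4},{p1,p3,p4}}
  U1345: {{p1,p4},{p1,p3,p4}}
  U2345: {{p1},{p1,p3},{p1,p4},{p1,p3,p4}}
  U12345: {{p1,p4},{p1,p3,p4}}
C dims 5,11,10,5; δ0: rk 4, SNF 1^4; δ1: rk 6, SNF 1^6; δ2: rk 4, SNF 1^4
Ȟ^0: (5−4)−0=1 ⇒ Z
Ȟ^1: (11−6)−4=1 ⇒ Z
Ȟ^2: (10−4)−6=0 ⇒ 0


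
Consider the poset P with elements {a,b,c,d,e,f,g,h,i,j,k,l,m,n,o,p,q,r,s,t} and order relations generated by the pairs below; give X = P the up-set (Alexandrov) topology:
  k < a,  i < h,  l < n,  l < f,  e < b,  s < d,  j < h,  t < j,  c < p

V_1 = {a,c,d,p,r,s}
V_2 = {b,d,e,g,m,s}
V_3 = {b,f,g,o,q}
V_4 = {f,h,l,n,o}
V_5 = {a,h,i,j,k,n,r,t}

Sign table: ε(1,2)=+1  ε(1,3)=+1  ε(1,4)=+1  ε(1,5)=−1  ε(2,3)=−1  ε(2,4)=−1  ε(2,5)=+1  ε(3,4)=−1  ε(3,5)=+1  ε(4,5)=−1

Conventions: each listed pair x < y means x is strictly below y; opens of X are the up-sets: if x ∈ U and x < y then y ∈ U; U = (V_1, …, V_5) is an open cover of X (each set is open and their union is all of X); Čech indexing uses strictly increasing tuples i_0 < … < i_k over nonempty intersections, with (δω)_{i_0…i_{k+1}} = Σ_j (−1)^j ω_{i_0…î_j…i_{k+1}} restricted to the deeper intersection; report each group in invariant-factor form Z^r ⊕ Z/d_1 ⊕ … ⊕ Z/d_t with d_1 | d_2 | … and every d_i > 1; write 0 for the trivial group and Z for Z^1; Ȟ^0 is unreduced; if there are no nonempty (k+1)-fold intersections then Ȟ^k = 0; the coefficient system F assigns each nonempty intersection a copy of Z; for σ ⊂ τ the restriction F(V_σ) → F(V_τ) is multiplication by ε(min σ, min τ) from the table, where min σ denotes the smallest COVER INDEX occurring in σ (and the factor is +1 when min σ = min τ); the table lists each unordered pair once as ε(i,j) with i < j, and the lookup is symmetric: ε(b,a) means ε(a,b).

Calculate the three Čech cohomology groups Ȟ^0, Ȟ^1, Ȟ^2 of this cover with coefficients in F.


cover nerve:
  V12={d,s} V15={a,r} V23={b,g} V34={f,o} V45={h,n}
C dims 5,5; δ0: rk 4, SNF 1^4
Ȟ^0: (5−4)−0=1 ⇒ Z
Ȟ^1: (5−0)−4=1 ⇒ Z
Ȟ^2: (0−0)−0=0 ⇒ 0

Ȟ^0(U;F) ≅ Z,  Ȟ^1(U;F) ≅ Z,  Ȟ^2(U;F) ≅ 0


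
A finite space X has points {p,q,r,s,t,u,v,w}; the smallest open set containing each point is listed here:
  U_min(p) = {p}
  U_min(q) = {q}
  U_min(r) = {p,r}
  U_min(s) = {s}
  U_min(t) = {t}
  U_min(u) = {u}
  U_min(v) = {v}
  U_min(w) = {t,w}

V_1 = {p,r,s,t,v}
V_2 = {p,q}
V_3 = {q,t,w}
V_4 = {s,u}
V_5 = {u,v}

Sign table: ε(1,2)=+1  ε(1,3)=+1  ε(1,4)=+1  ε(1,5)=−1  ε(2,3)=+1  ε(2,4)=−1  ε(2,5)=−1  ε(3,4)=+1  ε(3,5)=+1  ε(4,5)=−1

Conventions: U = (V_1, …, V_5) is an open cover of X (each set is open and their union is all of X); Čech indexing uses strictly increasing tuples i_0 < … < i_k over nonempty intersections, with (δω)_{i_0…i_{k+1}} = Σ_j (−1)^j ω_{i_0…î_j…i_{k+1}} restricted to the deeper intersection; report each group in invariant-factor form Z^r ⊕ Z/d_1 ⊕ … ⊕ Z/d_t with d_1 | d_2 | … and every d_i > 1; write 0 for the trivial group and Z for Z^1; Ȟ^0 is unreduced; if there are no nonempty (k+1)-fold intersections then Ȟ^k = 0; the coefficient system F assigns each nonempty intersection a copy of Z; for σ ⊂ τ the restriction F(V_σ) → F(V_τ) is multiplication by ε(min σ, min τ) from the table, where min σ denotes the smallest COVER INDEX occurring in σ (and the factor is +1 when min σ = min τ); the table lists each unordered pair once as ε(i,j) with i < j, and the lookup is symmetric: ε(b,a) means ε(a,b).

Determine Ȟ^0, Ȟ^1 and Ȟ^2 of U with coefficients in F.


intersection data:
  V12={p} V13={t} V14={s} V15={v} V23={q} V45={u}
C dims 5,6; δ0: rk 4, SNF 1^4
Ȟ^0 = (5 − 4) − 0 = 1, so Ȟ^0 ≅ Z
Ȟ^1 = (6 − 0) − 4 = 2, so Ȟ^1 ≅ Z^2
Ȟ^2 = (0 − 0) − 0 = 0, so Ȟ^2 ≅ 0

Ȟ^0 ≅ Z,  Ȟ^1 ≅ Z^2,  Ȟ^2 ≅ 0


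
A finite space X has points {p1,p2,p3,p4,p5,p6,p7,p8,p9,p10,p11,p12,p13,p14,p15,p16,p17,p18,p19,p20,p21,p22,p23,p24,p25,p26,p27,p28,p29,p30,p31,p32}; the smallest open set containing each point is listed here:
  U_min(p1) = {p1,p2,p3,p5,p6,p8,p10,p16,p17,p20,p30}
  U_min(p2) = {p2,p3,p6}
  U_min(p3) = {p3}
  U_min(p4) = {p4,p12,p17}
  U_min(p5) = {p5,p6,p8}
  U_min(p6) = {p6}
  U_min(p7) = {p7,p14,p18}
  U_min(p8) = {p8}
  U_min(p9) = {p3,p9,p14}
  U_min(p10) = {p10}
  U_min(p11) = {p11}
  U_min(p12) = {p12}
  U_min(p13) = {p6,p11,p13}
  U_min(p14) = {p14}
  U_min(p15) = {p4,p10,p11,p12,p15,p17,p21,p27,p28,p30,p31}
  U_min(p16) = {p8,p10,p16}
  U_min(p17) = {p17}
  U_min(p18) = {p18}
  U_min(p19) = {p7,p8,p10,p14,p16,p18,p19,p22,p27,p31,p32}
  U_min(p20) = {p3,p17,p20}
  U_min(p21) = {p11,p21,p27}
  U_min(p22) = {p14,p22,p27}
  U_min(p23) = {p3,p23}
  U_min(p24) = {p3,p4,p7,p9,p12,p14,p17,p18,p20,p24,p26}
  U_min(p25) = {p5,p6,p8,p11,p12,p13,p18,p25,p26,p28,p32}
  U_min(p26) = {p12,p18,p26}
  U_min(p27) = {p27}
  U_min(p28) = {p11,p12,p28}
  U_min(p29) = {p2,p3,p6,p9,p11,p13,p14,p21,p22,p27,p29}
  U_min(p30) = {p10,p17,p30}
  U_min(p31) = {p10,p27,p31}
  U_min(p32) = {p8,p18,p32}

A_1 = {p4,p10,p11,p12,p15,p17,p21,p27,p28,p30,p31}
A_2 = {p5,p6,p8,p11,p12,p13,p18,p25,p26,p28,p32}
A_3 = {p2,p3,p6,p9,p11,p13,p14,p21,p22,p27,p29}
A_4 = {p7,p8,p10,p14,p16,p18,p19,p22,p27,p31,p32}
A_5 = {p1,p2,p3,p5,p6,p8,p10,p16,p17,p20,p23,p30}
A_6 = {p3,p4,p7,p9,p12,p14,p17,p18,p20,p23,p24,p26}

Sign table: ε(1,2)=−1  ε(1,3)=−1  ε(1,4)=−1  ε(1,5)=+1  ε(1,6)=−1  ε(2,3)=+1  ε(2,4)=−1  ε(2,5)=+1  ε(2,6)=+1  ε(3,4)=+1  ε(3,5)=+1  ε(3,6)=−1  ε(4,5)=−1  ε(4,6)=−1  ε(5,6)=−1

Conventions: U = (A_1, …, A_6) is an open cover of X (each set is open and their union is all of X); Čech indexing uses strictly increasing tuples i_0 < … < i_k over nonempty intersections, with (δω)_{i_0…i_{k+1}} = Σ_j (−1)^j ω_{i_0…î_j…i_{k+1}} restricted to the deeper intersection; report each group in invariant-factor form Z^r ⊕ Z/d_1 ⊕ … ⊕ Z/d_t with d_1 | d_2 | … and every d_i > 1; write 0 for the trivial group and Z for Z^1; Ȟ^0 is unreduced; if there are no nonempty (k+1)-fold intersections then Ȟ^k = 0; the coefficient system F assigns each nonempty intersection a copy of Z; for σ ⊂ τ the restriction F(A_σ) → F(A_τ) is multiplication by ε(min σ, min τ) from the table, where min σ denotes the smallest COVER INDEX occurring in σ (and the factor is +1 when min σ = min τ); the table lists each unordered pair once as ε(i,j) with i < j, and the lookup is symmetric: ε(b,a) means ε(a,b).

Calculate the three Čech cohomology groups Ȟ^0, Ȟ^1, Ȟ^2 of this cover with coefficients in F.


Ȟ^0(U;F) ≅ 0; Ȟ^1(U;F) ≅ Z/2; Ȟ^2(U;F) ≅ Z

intersection data:
  A12={p11,p12,p28} A13={p11,p21,p27} A14={p10,p27,p31} A15={p10,p17,p30} A16={p4,p12,p17} A23={p6,p11,p13} A24={p8,p18,p32} A25={p5,p6,p8} A26={p12,p18,p26} A34={p14,p22,p27} A35={p2,p3,p6} A36={p3,p9,p14} A45={p8,p10,p16} A46={p7,p14,p18} A56={p3,p17,p20,p23}
  A123={p11} A126={p12} A134={p27} A145={p10} A156={p17} A235={p6} A245={p8} A246={p18} A346={p14} A356={p3}
C dims 6,15,10; δ0: rk 6, SNF 1^5·2; δ1: rk 9, SNF 1^9
Ȟ^0 = (6 − 6) − 0 = 0, so Ȟ^0 ≅ 0
Ȟ^1 = (15 − 9) − 6 = 0 plus torsion [2], so Ȟ^1 ≅ Z/2
Ȟ^2 = (10 − 0) − 9 = 1, so Ȟ^2 ≅ Z


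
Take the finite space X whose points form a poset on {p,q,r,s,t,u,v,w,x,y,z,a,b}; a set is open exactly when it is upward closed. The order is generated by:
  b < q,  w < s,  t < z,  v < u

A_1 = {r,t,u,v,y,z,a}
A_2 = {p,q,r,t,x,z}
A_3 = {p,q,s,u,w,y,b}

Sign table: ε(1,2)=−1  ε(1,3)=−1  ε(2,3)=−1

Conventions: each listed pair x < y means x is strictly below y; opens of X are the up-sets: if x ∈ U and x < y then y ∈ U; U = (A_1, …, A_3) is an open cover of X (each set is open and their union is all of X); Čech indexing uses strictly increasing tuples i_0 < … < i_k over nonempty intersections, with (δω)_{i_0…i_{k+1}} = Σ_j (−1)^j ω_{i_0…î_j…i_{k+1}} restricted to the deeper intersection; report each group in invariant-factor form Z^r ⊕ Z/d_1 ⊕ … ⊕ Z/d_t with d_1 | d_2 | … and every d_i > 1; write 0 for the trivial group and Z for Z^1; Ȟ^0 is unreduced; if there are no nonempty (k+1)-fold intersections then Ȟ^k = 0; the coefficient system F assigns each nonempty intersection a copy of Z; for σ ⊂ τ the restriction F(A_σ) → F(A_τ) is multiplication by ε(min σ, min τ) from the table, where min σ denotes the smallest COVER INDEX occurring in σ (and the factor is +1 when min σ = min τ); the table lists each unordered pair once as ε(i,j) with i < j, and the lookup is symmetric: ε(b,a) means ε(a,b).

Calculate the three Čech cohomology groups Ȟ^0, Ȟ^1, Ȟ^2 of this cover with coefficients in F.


Ȟ^0(U;F) ≅ 0, Ȟ^1(U;F) ≅ Z/2 and Ȟ^2(U;F) ≅ 0

nerve of the cover:
  A12={r,t,z} A13={u,y} A23={p,q}
C dims 3,3; δ0: rk 3, SNF 1^2·2
Ȟ^0 = (3 − 3) − 0 = 0, so Ȟ^0 ≅ 0
Ȟ^1 = (3 − 0) − 3 = 0 plus torsion [2], so Ȟ^1 ≅ Z/2
Ȟ^2 = (0 − 0) − 0 = 0, so Ȟ^2 ≅ 0


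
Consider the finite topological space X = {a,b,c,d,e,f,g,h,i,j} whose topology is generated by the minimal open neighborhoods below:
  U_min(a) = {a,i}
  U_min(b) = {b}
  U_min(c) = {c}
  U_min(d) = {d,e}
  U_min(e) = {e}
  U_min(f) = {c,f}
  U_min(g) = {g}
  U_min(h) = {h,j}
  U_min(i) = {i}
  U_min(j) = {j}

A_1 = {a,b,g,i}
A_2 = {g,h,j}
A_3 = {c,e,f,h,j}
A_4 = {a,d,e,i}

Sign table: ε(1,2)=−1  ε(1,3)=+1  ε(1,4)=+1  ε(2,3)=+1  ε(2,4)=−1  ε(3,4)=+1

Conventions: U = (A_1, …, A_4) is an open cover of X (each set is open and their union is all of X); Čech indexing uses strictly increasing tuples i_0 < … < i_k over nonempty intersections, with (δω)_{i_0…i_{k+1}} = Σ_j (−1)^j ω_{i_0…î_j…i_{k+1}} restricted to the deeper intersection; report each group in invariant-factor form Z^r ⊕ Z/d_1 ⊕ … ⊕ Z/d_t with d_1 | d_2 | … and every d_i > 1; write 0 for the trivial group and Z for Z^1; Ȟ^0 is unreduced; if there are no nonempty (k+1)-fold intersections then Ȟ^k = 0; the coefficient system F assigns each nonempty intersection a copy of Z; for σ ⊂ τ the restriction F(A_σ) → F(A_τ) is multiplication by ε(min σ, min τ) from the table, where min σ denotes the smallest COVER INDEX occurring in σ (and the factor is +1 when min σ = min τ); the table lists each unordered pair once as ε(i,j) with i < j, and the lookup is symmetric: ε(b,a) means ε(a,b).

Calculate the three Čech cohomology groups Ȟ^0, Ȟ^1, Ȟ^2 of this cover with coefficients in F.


Ȟ^0(U;F) ≅ 0, Ȟ^1(U;F) ≅ Z/2 and Ȟ^2(U;F) ≅ 0

cover nerve:
  A12={g} A14={a,i} A23={h,j} A34={e}
C dims 4,4; δ0: rk 4, SNF 1^3·2
Ȟ^0: (4−4)−0=0 ⇒ 0
Ȟ^1: (4−0)−4=0 plus torsion [2] ⇒ Z/2
Ȟ^2: (0−0)−0=0 ⇒ 0


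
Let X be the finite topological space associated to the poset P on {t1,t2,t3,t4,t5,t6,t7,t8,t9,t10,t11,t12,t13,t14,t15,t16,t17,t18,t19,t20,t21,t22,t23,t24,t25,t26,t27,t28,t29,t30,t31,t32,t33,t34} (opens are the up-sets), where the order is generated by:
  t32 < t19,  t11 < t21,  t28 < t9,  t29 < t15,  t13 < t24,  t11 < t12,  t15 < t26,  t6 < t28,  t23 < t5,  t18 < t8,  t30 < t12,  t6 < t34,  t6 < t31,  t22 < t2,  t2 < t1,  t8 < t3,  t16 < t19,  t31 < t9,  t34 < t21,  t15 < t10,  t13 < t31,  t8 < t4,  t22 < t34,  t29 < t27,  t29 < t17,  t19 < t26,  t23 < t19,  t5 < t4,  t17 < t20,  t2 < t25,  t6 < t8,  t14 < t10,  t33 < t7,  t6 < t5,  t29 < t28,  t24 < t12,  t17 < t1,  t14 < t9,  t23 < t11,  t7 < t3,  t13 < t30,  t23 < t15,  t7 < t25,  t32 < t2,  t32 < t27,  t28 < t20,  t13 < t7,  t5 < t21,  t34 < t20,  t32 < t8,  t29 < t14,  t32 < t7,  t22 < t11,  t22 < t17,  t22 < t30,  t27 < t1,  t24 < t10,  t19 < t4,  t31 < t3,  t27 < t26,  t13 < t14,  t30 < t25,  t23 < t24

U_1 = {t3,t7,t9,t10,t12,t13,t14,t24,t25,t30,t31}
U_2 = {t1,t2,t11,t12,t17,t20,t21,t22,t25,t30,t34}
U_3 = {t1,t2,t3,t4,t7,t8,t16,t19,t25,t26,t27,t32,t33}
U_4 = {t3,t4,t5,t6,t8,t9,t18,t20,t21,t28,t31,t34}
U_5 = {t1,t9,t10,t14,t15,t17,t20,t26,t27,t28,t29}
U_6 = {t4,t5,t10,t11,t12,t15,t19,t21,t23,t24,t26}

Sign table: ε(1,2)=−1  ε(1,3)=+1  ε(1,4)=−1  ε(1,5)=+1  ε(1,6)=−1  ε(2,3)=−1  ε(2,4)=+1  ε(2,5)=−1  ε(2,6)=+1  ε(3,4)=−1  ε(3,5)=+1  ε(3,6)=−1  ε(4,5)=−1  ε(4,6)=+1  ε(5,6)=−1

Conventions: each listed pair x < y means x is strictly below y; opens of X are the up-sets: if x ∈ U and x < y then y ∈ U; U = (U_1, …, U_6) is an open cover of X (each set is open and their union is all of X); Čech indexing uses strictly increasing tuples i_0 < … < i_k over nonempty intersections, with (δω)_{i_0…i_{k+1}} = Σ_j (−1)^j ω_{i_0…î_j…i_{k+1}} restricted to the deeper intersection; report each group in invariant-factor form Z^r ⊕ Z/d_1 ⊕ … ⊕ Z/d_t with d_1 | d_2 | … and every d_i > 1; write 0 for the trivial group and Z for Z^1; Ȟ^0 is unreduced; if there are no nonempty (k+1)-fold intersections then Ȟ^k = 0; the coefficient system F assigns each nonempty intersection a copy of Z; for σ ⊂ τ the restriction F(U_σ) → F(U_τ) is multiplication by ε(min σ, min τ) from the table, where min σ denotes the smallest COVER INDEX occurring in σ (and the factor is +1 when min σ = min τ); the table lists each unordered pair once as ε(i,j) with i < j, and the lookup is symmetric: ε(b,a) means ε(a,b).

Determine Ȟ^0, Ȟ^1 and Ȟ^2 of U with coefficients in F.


nerve of the cover:
  U12={t12,t25,t30} U13={t3,t7,t25} U14={t3,t9,t31} U15={t9,t10,t14} U16={t10,t12,t24} U23={t1,t2,t25} U24={t20,t21,t34} U25={t1,t17,t20} U26={t11,t12,t21} U34={t3,t4,t8} U35={t1,t26,t27} U36={t4,t19,t26} U45={t9,t20,t28} U46={t4,t5,t21} U56={t10,t15,t26}
  U123={t25} U126={t12} U134={t3} U145={t9} U156={t10} U235={t1} U245={t20} U246={t21} U346={t4} U356={t26}
C dims 6,15,10; δ0: rk 5, SNF 1^5; δ1: rk 10, SNF 1^9·2
Ȟ^0 = (6 − 5) − 0 = 1, so Ȟ^0 ≅ Z
Ȟ^1 = (15 − 10) − 5 = 0, so Ȟ^1 ≅ 0
Ȟ^2 = (10 − 0) − 10 = 0 plus torsion [2], so Ȟ^2 ≅ Z/2

Ȟ^0 ≅ Z,  Ȟ^1 ≅ 0,  Ȟ^2 ≅ Z/2


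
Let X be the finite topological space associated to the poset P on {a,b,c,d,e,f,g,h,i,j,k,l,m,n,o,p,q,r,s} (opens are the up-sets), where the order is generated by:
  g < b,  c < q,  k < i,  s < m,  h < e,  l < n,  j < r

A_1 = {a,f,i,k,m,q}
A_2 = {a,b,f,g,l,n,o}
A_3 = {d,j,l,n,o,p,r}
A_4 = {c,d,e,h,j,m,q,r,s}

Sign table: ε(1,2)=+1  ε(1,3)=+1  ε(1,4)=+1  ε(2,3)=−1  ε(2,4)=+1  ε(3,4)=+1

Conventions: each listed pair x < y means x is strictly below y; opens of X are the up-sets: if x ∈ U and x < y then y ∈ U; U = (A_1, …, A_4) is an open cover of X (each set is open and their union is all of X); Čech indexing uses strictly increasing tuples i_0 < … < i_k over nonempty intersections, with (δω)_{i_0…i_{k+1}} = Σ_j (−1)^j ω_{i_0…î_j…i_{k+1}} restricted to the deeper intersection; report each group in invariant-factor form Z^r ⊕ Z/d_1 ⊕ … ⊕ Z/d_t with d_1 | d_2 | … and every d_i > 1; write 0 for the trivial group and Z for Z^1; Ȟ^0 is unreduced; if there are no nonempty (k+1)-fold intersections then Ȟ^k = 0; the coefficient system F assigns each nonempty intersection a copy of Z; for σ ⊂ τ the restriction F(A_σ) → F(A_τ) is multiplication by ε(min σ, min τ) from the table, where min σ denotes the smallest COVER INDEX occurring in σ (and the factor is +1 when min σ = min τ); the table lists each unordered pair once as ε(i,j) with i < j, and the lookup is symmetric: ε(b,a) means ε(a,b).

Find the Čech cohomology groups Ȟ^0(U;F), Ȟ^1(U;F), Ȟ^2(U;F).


intersection data:
  A12={a,f} A14={m,q} A23={l,n,o} A34={d,j,r}
C dims 4,4; δ0: rk 4, SNF 1^3·2
Ȟ^0 = (4 − 4) − 0 = 0, so Ȟ^0 ≅ 0
Ȟ^1 = (4 − 0) − 4 = 0 plus torsion [2], so Ȟ^1 ≅ Z/2
Ȟ^2 = (0 − 0) − 0 = 0, so Ȟ^2 ≅ 0

Ȟ^0 ≅ 0; Ȟ^1 ≅ Z/2; Ȟ^2 ≅ 0


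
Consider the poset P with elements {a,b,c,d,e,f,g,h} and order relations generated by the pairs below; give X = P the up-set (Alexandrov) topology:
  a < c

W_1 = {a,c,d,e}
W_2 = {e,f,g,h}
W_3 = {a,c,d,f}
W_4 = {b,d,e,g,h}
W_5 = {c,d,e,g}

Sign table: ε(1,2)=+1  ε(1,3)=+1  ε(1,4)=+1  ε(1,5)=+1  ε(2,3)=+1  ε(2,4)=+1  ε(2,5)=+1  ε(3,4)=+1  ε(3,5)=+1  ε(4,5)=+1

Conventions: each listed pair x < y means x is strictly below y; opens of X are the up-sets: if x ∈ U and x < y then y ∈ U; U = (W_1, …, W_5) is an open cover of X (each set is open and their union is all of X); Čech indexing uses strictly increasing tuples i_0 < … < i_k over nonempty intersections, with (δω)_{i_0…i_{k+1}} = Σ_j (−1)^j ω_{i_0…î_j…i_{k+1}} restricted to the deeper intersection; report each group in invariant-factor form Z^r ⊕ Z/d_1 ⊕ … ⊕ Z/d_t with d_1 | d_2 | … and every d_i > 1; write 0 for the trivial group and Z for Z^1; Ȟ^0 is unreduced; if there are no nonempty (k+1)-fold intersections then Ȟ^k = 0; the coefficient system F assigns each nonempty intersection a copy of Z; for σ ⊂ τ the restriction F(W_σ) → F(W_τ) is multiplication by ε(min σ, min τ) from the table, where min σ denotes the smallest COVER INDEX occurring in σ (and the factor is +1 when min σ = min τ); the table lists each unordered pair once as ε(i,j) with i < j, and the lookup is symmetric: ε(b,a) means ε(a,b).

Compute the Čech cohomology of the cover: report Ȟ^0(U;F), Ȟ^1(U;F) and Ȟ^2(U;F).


Ȟ^0 ≅ Z, Ȟ^1 ≅ Z and Ȟ^2 ≅ 0

nonempty overlaps:
  W12={e} W13={a,c,d} W14={d,e} W15={c,d,e} W23={f} W24={e,g,h} W25={e,g} W34={d} W35={c,d} W45={d,e,g}
  W124={e} W125={e} W134={d} W135={c,d} W145={d,e} W245={e,g} W345={d}
  W1245={e} W1345={d}
C dims 5,10,7,2; δ0: rk 4, SNF 1^4; δ1: rk 5, SNF 1^5; δ2: rk 2, SNF 1^2
degree 0: 5−4−0 = 1 → Ȟ^0 ≅ Z
degree 1: 10−5−4 = 1 → Ȟ^1 ≅ Z
degree 2: 7−2−5 = 0 → Ȟ^2 ≅ 0


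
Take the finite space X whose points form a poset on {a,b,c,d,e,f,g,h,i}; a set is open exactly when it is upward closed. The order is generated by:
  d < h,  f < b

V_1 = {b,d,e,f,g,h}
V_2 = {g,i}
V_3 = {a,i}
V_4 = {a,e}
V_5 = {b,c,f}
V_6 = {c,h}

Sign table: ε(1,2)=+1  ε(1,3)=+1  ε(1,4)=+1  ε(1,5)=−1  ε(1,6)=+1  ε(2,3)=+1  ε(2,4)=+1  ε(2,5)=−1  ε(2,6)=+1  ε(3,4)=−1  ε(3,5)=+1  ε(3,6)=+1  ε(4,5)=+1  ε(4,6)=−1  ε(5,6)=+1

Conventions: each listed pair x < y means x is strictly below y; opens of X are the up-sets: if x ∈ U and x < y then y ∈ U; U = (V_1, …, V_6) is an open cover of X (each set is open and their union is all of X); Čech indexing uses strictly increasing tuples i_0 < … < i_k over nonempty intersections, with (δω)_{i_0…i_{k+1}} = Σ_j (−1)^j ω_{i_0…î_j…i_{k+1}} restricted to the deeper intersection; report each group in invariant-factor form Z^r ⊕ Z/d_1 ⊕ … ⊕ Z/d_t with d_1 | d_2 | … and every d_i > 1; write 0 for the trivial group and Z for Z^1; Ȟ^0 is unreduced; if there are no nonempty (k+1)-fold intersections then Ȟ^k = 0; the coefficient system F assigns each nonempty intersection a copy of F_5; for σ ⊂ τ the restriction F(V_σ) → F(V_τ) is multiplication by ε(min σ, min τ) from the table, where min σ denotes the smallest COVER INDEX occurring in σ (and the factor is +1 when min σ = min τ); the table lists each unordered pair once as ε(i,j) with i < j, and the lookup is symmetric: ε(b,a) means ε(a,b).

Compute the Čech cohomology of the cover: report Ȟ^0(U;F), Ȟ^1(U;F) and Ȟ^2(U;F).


cover nerve:
  V12={g} V14={e} V15={b,f} V16={h} V23={i} V34={a} V56={c}
C dims 6,7; δ0: rk_F5 6
Ȟ^0: (6−6)−0=0 ⇒ 0
Ȟ^1: (7−0)−6=1 ⇒ Z/5
Ȟ^2: (0−0)−0=0 ⇒ 0

Ȟ^0 = 0,  Ȟ^1 = Z/5,  Ȟ^2 = 0


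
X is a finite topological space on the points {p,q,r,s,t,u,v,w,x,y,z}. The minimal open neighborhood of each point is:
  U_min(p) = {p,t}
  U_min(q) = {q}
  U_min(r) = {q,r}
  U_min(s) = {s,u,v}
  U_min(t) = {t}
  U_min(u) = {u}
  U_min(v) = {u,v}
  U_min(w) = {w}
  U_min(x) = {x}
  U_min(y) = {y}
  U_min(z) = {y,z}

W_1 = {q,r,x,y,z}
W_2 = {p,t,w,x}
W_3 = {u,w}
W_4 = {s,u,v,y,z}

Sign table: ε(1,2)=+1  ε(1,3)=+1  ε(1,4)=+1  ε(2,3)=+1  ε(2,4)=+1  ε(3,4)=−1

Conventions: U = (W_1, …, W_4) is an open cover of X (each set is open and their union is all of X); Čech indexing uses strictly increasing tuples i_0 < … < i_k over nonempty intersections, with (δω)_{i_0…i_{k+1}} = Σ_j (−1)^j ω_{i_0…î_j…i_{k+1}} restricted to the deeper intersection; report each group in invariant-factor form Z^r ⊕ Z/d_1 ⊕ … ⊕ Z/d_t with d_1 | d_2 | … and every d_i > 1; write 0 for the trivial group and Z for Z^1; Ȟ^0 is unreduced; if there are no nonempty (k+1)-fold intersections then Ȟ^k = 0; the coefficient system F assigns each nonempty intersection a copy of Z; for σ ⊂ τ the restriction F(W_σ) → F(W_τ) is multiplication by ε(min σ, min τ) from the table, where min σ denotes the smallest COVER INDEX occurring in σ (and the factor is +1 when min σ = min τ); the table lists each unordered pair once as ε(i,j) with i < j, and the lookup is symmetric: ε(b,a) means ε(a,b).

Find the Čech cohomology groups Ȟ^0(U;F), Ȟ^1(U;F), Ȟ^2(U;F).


nonempty intersections:
  W12={x} W14={y,z} W23={w} W34={u}
C dims 4,4; δ0: rk 4, SNF 1^3·2
Ȟ^0: (4−4)−0=0 ⇒ 0
Ȟ^1: (4−0)−4=0 plus torsion [2] ⇒ Z/2
Ȟ^2: (0−0)−0=0 ⇒ 0

Ȟ^0(U;F) ≅ 0,  Ȟ^1(U;F) ≅ Z/2,  Ȟ^2(U;F) ≅ 0


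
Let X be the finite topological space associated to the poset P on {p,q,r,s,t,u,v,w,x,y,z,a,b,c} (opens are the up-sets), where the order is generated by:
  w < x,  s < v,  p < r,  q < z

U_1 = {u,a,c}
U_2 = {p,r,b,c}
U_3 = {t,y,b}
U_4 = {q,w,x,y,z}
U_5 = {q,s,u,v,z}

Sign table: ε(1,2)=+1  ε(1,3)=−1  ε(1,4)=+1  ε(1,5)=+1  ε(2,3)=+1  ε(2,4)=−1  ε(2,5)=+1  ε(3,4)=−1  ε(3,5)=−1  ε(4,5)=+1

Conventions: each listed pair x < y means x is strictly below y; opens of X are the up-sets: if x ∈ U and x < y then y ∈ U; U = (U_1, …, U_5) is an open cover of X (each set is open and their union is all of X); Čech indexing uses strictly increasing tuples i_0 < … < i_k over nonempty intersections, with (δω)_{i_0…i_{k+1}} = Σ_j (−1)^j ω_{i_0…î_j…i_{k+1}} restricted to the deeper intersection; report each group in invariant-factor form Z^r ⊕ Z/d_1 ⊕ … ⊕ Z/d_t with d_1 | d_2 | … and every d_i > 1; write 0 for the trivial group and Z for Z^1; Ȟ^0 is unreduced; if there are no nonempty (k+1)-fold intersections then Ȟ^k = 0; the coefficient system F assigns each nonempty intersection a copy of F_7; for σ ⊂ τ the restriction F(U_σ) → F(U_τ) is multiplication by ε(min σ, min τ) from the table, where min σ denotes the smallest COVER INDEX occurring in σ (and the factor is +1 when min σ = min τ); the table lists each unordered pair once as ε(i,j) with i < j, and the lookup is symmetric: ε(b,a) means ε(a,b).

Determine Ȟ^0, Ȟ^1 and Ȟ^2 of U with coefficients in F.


Ȟ^0 = 0, Ȟ^1 = 0 and Ȟ^2 = 0

nonempty intersections:
  U12={c} U15={u} U23={b} U34={y} U45={q,z}
C dims 5,5; δ0: rk_F7 5
Ȟ^0: (5−5)−0=0 ⇒ 0
Ȟ^1: (5−0)−5=0 ⇒ 0
Ȟ^2: (0−0)−0=0 ⇒ 0


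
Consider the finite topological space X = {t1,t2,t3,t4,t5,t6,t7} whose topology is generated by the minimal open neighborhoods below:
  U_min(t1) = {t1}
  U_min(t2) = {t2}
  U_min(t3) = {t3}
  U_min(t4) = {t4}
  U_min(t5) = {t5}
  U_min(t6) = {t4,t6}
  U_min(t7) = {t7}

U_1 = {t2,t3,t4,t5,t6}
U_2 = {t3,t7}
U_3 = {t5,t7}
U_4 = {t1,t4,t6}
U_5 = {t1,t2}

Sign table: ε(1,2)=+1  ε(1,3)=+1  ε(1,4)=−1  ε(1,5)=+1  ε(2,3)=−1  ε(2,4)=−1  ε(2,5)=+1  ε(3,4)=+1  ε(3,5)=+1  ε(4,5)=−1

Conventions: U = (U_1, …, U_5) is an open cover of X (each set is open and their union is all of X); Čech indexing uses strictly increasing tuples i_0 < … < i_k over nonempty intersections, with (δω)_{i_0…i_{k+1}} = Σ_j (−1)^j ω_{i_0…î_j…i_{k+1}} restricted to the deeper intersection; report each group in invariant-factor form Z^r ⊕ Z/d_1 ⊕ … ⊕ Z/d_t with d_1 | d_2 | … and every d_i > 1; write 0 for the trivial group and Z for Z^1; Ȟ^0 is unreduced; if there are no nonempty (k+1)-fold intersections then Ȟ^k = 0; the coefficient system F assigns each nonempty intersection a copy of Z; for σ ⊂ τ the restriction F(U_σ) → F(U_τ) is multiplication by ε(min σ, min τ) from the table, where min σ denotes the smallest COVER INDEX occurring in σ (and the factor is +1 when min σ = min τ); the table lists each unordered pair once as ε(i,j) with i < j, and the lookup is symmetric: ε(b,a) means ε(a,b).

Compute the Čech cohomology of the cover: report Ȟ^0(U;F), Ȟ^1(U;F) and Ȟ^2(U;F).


Ȟ^0(U;F) ≅ 0, Ȟ^1(U;F) ≅ Z ⊕ Z/2 and Ȟ^2(U;F) ≅ 0

nerve simplices:
  U12={t3} U13={t5} U14={t4,t6} U15={t2} U23={t7} U45={t1}
C dims 5,6; δ0: rk 5, SNF 1^4·2
degree 0: 5−5−0 = 0 → Ȟ^0 ≅ 0
degree 1: 6−0−5 = 1 plus torsion [2] → Ȟ^1 ≅ Z ⊕ Z/2
degree 2: 0−0−0 = 0 → Ȟ^2 ≅ 0


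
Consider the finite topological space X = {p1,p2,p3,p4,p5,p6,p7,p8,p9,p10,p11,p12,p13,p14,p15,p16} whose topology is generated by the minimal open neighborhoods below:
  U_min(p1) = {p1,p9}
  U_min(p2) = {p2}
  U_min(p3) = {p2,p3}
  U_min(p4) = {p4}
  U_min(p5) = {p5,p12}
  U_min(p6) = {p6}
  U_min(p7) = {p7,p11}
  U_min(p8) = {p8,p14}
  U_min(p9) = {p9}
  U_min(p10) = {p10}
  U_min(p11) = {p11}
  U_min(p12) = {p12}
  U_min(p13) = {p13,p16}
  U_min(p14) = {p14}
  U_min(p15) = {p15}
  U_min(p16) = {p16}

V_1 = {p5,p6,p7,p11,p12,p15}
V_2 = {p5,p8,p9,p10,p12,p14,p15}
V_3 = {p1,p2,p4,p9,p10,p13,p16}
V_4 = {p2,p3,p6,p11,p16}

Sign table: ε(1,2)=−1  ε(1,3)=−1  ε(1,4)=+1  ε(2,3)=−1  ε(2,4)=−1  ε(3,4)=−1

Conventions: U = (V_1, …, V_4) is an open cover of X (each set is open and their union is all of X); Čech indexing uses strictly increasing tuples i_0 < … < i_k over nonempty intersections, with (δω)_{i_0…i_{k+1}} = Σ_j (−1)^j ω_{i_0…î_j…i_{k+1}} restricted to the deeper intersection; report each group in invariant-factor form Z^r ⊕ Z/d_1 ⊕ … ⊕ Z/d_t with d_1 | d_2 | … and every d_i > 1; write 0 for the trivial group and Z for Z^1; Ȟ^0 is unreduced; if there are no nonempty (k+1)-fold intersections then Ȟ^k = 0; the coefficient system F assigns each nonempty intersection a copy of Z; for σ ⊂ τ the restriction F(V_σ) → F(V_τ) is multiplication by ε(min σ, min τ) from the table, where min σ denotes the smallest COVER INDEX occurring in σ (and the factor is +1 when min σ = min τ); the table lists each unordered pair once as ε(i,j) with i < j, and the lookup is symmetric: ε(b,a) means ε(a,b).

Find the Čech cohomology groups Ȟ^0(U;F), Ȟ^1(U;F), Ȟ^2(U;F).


intersection data:
  V12={p5,p12,p15} V14={p6,p11} V23={p9,p10} V34={p2,p16}
C dims 4,4; δ0: rk 4, SNF 1^3·2
Ȟ^0 = (4 − 4) − 0 = 0, so Ȟ^0 ≅ 0
Ȟ^1 = (4 − 0) − 4 = 0 plus torsion [2], so Ȟ^1 ≅ Z/2
Ȟ^2 = (0 − 0) − 0 = 0, so Ȟ^2 ≅ 0

Ȟ^0 = 0; Ȟ^1 = Z/2; Ȟ^2 = 0


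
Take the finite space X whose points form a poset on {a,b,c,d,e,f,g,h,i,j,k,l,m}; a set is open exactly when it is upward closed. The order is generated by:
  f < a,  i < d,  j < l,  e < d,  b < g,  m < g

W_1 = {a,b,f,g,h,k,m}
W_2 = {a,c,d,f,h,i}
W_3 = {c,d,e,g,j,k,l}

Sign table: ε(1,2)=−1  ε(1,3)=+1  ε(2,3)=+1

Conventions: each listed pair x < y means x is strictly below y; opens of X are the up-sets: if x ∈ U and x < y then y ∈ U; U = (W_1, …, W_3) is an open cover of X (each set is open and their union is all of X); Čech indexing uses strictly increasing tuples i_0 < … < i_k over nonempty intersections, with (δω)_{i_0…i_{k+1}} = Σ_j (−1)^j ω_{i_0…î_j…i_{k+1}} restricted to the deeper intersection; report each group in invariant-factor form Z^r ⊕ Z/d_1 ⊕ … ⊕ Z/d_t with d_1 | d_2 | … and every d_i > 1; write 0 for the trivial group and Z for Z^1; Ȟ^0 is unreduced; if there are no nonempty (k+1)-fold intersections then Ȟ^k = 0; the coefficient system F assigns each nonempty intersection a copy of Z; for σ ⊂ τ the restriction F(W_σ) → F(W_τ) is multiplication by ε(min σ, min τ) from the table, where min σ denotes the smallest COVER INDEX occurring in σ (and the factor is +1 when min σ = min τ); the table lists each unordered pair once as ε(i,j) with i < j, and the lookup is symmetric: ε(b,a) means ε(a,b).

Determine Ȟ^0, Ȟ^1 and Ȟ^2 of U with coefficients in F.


nonempty intersections:
  W12={a,f,h} W13={g,k} W23={c,d}
C dims 3,3; δ0: rk 3, SNF 1^2·2
Ȟ^0: (3−3)−0=0 ⇒ 0
Ȟ^1: (3−0)−3=0 plus torsion [2] ⇒ Z/2
Ȟ^2: (0−0)−0=0 ⇒ 0

Ȟ^0(U;F) ≅ 0,  Ȟ^1(U;F) ≅ Z/2,  Ȟ^2(U;F) ≅ 0


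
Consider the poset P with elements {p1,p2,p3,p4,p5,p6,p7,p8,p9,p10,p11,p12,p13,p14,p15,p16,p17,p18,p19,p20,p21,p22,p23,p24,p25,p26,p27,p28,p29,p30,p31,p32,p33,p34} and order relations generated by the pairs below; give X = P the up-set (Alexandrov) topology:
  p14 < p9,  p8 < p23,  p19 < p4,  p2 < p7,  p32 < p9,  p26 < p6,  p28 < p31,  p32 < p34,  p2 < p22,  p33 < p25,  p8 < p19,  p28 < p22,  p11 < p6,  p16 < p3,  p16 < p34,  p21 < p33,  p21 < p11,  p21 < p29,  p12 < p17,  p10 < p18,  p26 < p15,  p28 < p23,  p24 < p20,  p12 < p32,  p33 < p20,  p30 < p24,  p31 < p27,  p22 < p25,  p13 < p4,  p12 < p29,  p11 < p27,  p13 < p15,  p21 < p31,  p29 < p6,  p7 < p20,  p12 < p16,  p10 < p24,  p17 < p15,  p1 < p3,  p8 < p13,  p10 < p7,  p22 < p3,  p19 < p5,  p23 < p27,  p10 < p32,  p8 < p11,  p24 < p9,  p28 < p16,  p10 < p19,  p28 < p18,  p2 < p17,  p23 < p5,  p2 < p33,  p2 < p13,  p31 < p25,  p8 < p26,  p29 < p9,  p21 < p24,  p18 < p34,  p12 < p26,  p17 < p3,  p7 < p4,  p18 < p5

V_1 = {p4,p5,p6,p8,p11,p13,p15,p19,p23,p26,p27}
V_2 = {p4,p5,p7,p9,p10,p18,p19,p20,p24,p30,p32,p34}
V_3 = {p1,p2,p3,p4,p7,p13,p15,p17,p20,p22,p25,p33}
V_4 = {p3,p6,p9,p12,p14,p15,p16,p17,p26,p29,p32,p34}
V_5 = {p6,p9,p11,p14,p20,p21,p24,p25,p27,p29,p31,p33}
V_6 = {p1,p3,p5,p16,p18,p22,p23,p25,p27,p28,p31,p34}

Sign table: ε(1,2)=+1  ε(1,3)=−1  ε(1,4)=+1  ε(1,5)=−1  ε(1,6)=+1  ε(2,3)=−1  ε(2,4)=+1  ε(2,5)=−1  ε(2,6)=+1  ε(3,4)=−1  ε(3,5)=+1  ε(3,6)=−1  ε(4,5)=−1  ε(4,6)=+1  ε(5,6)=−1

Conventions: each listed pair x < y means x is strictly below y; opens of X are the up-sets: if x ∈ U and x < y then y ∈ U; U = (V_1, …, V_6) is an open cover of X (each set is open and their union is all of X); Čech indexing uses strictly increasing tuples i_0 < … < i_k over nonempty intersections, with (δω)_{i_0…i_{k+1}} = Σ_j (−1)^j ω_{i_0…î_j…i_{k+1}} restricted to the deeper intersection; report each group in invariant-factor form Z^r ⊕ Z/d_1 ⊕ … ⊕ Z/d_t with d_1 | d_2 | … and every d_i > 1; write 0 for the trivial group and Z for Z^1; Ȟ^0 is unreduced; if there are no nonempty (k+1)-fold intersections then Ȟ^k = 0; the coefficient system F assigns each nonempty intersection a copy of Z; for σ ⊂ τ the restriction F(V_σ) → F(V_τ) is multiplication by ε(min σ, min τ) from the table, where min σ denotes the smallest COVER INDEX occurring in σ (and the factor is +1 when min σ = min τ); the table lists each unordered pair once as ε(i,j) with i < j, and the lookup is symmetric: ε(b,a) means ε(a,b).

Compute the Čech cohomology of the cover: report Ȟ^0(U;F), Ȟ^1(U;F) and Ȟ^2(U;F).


nonempty intersections:
  V12={p4,p5,p19} V13={p4,p13,p15} V14={p6,p15,p26} V15={p6,p11,p27} V16={p5,p23,p27} V23={p4,p7,p20} V24={p9,p32,p34} V25={p9,p20,p24} V26={p5,p18,p34} V34={p3,p15,p17} V35={p20,p25,p33} V36={p1,p3,p22,p25} V45={p6,p9,p14,p29} V46={p3,p16,p34} V56={p25,p27,p31}
  V123={p4} V126={p5} V134={p15} V145={p6} V156={p27} V235={p20} V245={p9} V246={p34} V346={p3} V356={p25}
C dims 6,15,10; δ0: rk 5, SNF 1^5; δ1: rk 10, SNF 1^9·2
Ȟ^0: (6−5)−0=1 ⇒ Z
Ȟ^1: (15−10)−5=0 ⇒ 0
Ȟ^2: (10−0)−10=0 plus torsion [2] ⇒ Z/2

Ȟ^0 = Z,  Ȟ^1 = 0,  Ȟ^2 = Z/2
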